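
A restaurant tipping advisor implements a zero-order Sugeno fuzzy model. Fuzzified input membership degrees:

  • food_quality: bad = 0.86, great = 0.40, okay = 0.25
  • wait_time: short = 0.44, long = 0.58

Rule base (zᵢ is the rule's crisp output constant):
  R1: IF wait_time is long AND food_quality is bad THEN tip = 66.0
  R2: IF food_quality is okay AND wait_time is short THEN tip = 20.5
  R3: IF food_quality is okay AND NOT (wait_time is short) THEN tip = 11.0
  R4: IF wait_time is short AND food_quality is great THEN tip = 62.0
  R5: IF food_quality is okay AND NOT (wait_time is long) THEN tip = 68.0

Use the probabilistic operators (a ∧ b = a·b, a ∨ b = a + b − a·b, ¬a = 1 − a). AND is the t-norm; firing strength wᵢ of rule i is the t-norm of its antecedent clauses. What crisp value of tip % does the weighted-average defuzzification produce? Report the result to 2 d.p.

R1 (z=66.0): long=0.58, bad=0.86; AND[a·b] → w = 0.4988
R2 (z=20.5): okay=0.25, short=0.44; AND[a·b] → w = 0.1100
R3 (z=11.0): okay=0.25, ¬short=1−0.44=0.56; AND[a·b] → w = 0.1400
R4 (z=62.0): short=0.44, great=0.40; AND[a·b] → w = 0.1760
R5 (z=68.0): okay=0.25, ¬long=1−0.58=0.42; AND[a·b] → w = 0.1050
Weighted average = (0.4988·66.0 + 0.1100·20.5 + 0.1400·11.0 + 0.1760·62.0 + 0.1050·68.0) / (0.4988 + 0.1100 + 0.1400 + 0.1760 + 0.1050)
  = 54.7678 / 1.0298 = 53.18

53.18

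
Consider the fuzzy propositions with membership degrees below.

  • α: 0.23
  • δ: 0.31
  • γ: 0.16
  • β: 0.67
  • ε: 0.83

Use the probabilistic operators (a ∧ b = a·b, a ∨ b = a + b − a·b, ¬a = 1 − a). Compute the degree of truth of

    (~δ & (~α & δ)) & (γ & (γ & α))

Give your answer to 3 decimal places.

0.001

~δ = 1 − 0.3100 = 0.6900
~α = 1 − 0.2300 = 0.7700
~α & δ = a·b on (0.7700, 0.3100) = 0.2387
~δ & (~α & δ) = a·b on (0.6900, 0.2387) = 0.1647
γ & α = a·b on (0.1600, 0.2300) = 0.0368
γ & (γ & α) = a·b on (0.1600, 0.0368) = 0.0059
(~δ & (~α & δ)) & (γ & (γ & α)) = a·b on (0.1647, 0.0059) = 0.0010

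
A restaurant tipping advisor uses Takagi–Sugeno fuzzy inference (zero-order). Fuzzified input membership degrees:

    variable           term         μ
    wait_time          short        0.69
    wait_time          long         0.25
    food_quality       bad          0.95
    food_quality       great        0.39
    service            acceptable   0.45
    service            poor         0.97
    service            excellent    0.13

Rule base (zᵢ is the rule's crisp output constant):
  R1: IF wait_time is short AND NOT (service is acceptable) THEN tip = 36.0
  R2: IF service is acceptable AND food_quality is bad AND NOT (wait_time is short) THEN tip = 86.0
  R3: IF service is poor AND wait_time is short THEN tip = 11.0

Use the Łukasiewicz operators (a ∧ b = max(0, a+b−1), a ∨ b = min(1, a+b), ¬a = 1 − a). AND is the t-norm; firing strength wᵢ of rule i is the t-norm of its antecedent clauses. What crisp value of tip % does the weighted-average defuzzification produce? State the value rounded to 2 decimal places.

17.67

R1 (z=36.0): short=0.69, ¬acceptable=1−0.45=0.55; AND[max(0, a+b−1)] → w = 0.24
R2 (z=86.0): acceptable=0.45, bad=0.95, ¬short=1−0.69=0.31; AND[max(0, a+b−1)] → w = 0.00
R3 (z=11.0): poor=0.97, short=0.69; AND[max(0, a+b−1)] → w = 0.66
Weighted average = (0.24·36.0 + 0.00·86.0 + 0.66·11.0) / (0.24 + 0.00 + 0.66)
  = 15.9000 / 0.9000 = 17.67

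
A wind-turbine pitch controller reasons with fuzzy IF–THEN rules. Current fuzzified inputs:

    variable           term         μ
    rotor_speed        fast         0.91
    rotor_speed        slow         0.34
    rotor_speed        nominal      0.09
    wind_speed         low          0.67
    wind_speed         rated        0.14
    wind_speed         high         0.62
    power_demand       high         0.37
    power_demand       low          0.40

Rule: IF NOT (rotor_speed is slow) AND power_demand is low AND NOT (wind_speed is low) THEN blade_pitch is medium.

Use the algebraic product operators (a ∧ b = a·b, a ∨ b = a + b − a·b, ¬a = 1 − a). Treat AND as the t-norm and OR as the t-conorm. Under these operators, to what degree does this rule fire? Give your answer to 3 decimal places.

0.087

firing strength: ¬slow=1−0.34=0.66, low=0.40, ¬low=1−0.67=0.33; AND[a·b] → w = 0.0871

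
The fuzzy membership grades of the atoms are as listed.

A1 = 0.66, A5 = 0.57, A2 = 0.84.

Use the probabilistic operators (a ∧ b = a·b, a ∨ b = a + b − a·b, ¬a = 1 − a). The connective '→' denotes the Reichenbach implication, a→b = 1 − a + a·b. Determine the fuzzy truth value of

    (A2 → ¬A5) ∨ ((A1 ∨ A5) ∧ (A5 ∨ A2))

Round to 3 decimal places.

¬A5 = 1 − 0.5700 = 0.4300
A2 → ¬A5  [Reichenbach: 1 − a + a·b] with a=0.8400, b=0.4300 → 0.5212
A1 ∨ A5 = a + b − a·b on (0.6600, 0.5700) = 0.8538
A5 ∨ A2 = a + b − a·b on (0.5700, 0.8400) = 0.9312
(A1 ∨ A5) ∧ (A5 ∨ A2) = a·b on (0.8538, 0.9312) = 0.7951
(A2 → ¬A5) ∨ ((A1 ∨ A5) ∧ (A5 ∨ A2)) = a + b − a·b on (0.5212, 0.7951) = 0.9019

0.902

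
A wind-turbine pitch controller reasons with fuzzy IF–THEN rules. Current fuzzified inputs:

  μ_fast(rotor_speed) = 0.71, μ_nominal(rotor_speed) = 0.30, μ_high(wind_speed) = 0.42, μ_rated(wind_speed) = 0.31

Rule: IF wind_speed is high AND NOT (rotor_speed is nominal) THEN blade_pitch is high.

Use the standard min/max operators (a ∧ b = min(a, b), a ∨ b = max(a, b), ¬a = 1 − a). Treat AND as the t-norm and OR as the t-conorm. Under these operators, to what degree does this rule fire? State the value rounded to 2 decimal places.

firing strength: high=0.42, ¬nominal=1−0.30=0.70; AND[min(a, b)] → w = 0.42

0.42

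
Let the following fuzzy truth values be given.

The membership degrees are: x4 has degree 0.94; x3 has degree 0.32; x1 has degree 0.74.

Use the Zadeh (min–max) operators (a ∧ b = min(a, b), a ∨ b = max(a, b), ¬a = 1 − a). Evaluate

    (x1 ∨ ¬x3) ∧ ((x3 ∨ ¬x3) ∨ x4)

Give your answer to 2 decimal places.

0.74

¬x3 = 1 − 0.32 = 0.68
x1 ∨ ¬x3 = max(a, b) on (0.74, 0.68) = 0.74
¬x3 = 1 − 0.32 = 0.68
x3 ∨ ¬x3 = max(a, b) on (0.32, 0.68) = 0.68
(x3 ∨ ¬x3) ∨ x4 = max(a, b) on (0.68, 0.94) = 0.94
(x1 ∨ ¬x3) ∧ ((x3 ∨ ¬x3) ∨ x4) = min(a, b) on (0.74, 0.94) = 0.74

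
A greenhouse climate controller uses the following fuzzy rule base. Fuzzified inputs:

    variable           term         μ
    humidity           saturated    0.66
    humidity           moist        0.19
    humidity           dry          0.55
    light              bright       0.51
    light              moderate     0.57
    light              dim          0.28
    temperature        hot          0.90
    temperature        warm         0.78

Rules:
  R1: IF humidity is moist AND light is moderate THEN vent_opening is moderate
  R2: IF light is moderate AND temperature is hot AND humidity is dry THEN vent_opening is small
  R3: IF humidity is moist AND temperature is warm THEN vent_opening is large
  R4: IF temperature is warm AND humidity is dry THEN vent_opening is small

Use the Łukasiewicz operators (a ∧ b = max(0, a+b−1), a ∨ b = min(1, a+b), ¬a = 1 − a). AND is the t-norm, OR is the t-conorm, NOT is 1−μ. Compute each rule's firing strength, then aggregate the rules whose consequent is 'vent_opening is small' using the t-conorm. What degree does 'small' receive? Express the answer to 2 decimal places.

0.35

R1: moist=0.19, moderate=0.57; AND[max(0, a+b−1)] → w = 0.00
R2: moderate=0.57, hot=0.90, dry=0.55; AND[max(0, a+b−1)] → w = 0.02
R3: moist=0.19, warm=0.78; AND[max(0, a+b−1)] → w = 0.00
R4: warm=0.78, dry=0.55; AND[max(0, a+b−1)] → w = 0.33
Rules with consequent 'small': {R2, R4} → strengths 0.02, 0.33
Aggregate via t-conorm [min(1, a+b)]: 0.35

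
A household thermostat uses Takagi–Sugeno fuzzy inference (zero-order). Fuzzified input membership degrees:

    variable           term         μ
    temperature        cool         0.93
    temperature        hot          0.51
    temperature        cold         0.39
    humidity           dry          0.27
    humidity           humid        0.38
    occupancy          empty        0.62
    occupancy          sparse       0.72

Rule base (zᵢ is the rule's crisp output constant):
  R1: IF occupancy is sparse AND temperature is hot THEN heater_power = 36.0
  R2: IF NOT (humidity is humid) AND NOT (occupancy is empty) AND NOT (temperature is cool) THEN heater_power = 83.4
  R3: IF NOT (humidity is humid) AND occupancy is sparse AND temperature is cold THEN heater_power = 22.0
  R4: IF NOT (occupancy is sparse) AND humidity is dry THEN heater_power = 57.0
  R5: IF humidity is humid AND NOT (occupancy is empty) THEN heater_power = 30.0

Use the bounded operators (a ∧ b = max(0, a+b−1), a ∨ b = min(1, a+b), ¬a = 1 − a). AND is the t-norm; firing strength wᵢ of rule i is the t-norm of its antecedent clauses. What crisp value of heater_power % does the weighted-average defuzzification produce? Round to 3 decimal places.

36.000

R1 (z=36.0): sparse=0.72, hot=0.51; AND[max(0, a+b−1)] → w = 0.23
R2 (z=83.4): ¬humid=1−0.38=0.62, ¬empty=1−0.62=0.38, ¬cool=1−0.93=0.07; AND[max(0, a+b−1)] → w = 0.00
R3 (z=22.0): ¬humid=1−0.38=0.62, sparse=0.72, cold=0.39; AND[max(0, a+b−1)] → w = 0.00
R4 (z=57.0): ¬sparse=1−0.72=0.28, dry=0.27; AND[max(0, a+b−1)] → w = 0.00
R5 (z=30.0): humid=0.38, ¬empty=1−0.62=0.38; AND[max(0, a+b−1)] → w = 0.00
Weighted average = (0.23·36.0 + 0.00·83.4 + 0.00·22.0 + 0.00·57.0 + 0.00·30.0) / (0.23 + 0.00 + 0.00 + 0.00 + 0.00)
  = 8.2800 / 0.2300 = 36.000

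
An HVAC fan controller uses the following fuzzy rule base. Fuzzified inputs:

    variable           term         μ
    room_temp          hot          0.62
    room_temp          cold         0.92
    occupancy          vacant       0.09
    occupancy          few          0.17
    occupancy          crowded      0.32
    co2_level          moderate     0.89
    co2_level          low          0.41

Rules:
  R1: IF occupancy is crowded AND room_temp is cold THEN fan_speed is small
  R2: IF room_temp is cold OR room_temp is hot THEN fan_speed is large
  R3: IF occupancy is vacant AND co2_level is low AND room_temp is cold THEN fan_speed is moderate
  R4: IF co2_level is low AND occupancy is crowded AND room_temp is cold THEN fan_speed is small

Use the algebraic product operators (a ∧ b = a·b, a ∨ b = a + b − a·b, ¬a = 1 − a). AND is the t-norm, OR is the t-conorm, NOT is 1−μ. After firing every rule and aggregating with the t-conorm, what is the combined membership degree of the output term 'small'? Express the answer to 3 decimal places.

R1: crowded=0.32, cold=0.92; AND[a·b] → w = 0.2944
R2: cold=0.92, hot=0.62; OR[a + b − a·b] → w = 0.9696
R3: vacant=0.09, low=0.41, cold=0.92; AND[a·b] → w = 0.0339
R4: low=0.41, crowded=0.32, cold=0.92; AND[a·b] → w = 0.1207
Rules with consequent 'small': {R1, R4} → strengths 0.2944, 0.1207
Aggregate via t-conorm [a + b − a·b]: 0.3796

0.380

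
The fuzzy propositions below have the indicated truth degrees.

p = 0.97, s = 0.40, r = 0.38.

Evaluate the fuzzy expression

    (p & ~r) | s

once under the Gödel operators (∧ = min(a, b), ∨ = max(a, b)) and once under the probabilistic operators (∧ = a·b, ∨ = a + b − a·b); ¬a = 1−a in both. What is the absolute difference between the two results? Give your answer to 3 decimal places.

Under Gödel:
  ~r = 1 − 0.38 = 0.62
  p & ~r = min(a, b) on (0.97, 0.62) = 0.62
  (p & ~r) | s = max(a, b) on (0.62, 0.40) = 0.62
  → value = 0.6200
Under probabilistic:
  ~r = 1 − 0.3800 = 0.6200
  p & ~r = a·b on (0.9700, 0.6200) = 0.6014
  (p & ~r) | s = a + b − a·b on (0.6014, 0.4000) = 0.7608
  → value = 0.7608
|0.6200 − 0.7608| = 0.141

0.141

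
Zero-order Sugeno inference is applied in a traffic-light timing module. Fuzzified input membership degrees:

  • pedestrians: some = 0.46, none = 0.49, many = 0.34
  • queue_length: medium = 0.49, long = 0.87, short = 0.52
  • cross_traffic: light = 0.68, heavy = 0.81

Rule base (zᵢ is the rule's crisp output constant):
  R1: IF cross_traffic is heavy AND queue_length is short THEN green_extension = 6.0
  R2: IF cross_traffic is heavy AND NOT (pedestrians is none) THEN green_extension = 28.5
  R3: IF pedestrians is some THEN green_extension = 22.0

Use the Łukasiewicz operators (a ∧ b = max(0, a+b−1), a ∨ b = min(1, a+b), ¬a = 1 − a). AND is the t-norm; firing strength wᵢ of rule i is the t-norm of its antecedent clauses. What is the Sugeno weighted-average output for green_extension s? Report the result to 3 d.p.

19.117

R1 (z=6.0): heavy=0.81, short=0.52; AND[max(0, a+b−1)] → w = 0.33
R2 (z=28.5): heavy=0.81, ¬none=1−0.49=0.51; AND[max(0, a+b−1)] → w = 0.32
R3 (z=22.0): some=0.46 → w = 0.46
Weighted average = (0.33·6.0 + 0.32·28.5 + 0.46·22.0) / (0.33 + 0.32 + 0.46)
  = 21.2200 / 1.1100 = 19.117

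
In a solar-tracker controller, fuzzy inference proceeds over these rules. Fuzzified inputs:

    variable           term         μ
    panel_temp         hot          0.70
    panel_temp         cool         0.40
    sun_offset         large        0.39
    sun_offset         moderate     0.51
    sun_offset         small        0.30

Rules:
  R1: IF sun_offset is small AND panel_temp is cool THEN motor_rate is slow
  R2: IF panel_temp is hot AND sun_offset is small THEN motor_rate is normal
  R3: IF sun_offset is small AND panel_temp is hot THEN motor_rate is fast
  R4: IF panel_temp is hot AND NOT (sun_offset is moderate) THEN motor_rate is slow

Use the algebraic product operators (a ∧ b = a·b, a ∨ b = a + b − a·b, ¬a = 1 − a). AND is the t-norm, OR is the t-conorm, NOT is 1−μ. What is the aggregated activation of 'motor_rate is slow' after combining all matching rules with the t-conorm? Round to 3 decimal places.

R1: small=0.30, cool=0.40; AND[a·b] → w = 0.1200
R2: hot=0.70, small=0.30; AND[a·b] → w = 0.2100
R3: small=0.30, hot=0.70; AND[a·b] → w = 0.2100
R4: hot=0.70, ¬moderate=1−0.51=0.49; AND[a·b] → w = 0.3430
Rules with consequent 'slow': {R1, R4} → strengths 0.1200, 0.3430
Aggregate via t-conorm [a + b − a·b]: 0.4218

0.422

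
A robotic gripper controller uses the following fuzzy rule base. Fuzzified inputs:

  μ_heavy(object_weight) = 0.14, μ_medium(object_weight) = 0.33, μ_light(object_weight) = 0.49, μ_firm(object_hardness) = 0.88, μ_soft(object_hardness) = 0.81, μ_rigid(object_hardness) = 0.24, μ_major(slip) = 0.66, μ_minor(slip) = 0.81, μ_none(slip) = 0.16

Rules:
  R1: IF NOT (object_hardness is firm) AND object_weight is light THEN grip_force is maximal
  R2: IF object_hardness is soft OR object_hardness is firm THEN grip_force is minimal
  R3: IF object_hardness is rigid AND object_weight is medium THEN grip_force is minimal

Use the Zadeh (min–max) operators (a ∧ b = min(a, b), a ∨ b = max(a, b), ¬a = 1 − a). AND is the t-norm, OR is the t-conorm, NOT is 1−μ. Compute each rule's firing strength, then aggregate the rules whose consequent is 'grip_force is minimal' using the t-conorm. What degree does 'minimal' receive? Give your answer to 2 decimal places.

0.88

R1: ¬firm=1−0.88=0.12, light=0.49; AND[min(a, b)] → w = 0.12
R2: soft=0.81, firm=0.88; OR[max(a, b)] → w = 0.88
R3: rigid=0.24, medium=0.33; AND[min(a, b)] → w = 0.24
Rules with consequent 'minimal': {R2, R3} → strengths 0.88, 0.24
Aggregate via t-conorm [max(a, b)]: 0.88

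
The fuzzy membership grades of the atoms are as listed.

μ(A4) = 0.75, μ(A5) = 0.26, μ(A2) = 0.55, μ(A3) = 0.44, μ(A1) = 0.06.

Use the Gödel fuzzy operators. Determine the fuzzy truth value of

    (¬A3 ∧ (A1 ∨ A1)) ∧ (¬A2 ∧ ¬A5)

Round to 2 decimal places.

0.06

¬A3 = 1 − 0.44 = 0.56
A1 ∨ A1 = max(a, b) on (0.06, 0.06) = 0.06
¬A3 ∧ (A1 ∨ A1) = min(a, b) on (0.56, 0.06) = 0.06
¬A2 = 1 − 0.55 = 0.45
¬A5 = 1 − 0.26 = 0.74
¬A2 ∧ ¬A5 = min(a, b) on (0.45, 0.74) = 0.45
(¬A3 ∧ (A1 ∨ A1)) ∧ (¬A2 ∧ ¬A5) = min(a, b) on (0.06, 0.45) = 0.06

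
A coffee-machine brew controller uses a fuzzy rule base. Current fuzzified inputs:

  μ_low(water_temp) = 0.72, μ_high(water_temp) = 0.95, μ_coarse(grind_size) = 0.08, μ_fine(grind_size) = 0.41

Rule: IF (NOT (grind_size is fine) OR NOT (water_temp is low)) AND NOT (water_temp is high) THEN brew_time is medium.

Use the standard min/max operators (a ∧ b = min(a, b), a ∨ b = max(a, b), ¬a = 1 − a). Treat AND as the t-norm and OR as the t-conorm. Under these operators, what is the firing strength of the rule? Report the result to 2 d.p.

firing strength: (¬fine=1−0.41=0.59 OR ¬low=1−0.72=0.28) = 0.59; AND[min(a, b)] with ¬high=1−0.95=0.05 → w = 0.05

0.05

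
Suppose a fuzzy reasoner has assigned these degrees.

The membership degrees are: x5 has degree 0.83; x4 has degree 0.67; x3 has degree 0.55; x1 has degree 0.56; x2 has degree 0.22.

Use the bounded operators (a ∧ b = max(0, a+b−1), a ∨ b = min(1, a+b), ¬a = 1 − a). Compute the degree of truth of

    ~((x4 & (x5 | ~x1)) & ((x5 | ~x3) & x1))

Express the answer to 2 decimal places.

0.77

~x1 = 1 − 0.56 = 0.44
x5 | ~x1 = min(1, a+b) on (0.83, 0.44) = 1.00
x4 & (x5 | ~x1) = max(0, a+b−1) on (0.67, 1.00) = 0.67
~x3 = 1 − 0.55 = 0.45
x5 | ~x3 = min(1, a+b) on (0.83, 0.45) = 1.00
(x5 | ~x3) & x1 = max(0, a+b−1) on (1.00, 0.56) = 0.56
(x4 & (x5 | ~x1)) & ((x5 | ~x3) & x1) = max(0, a+b−1) on (0.67, 0.56) = 0.23
~((x4 & (x5 | ~x1)) & ((x5 | ~x3) & x1)) = 1 − 0.23 = 0.77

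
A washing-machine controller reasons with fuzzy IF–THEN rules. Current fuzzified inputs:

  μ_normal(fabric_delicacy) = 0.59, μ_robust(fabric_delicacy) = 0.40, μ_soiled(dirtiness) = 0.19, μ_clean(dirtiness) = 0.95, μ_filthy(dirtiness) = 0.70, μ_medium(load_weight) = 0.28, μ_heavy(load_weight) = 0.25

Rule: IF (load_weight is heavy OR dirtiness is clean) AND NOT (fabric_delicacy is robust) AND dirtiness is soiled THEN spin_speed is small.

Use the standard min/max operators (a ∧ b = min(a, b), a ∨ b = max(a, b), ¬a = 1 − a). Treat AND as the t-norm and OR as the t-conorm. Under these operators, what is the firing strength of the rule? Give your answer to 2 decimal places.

0.19

firing strength: (heavy=0.25 OR clean=0.95) = 0.95; AND[min(a, b)] with ¬robust=1−0.40=0.60, soiled=0.19 → w = 0.19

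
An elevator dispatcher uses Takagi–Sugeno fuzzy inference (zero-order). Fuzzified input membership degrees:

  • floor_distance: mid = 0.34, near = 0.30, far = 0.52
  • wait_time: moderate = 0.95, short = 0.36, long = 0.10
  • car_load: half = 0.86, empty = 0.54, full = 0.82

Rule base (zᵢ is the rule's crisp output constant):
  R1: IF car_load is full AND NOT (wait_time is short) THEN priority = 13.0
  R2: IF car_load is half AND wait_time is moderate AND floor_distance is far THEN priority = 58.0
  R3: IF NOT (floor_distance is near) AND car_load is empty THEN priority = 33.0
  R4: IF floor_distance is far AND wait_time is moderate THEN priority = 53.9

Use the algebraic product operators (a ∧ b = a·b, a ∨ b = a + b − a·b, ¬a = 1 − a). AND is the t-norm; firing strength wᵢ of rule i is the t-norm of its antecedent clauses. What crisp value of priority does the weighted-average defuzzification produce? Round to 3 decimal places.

38.736

R1 (z=13.0): full=0.82, ¬short=1−0.36=0.64; AND[a·b] → w = 0.5248
R2 (z=58.0): half=0.86, moderate=0.95, far=0.52; AND[a·b] → w = 0.4248
R3 (z=33.0): ¬near=1−0.30=0.70, empty=0.54; AND[a·b] → w = 0.3780
R4 (z=53.9): far=0.52, moderate=0.95; AND[a·b] → w = 0.4940
Weighted average = (0.5248·13.0 + 0.4248·58.0 + 0.3780·33.0 + 0.4940·53.9) / (0.5248 + 0.4248 + 0.3780 + 0.4940)
  = 70.5637 / 1.8216 = 38.736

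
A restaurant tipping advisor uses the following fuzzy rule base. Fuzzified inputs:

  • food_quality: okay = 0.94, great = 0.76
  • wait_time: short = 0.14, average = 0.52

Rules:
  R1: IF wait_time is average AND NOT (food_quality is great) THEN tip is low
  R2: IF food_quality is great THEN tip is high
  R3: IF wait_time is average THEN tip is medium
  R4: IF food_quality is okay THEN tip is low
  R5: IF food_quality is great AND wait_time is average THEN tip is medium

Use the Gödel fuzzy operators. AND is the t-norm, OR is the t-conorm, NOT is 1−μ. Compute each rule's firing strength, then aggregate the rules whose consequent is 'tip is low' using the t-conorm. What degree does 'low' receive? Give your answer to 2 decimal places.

0.94

R1: average=0.52, ¬great=1−0.76=0.24; AND[min(a, b)] → w = 0.24
R2: great=0.76 → w = 0.76
R3: average=0.52 → w = 0.52
R4: okay=0.94 → w = 0.94
R5: great=0.76, average=0.52; AND[min(a, b)] → w = 0.52
Rules with consequent 'low': {R1, R4} → strengths 0.24, 0.94
Aggregate via t-conorm [max(a, b)]: 0.94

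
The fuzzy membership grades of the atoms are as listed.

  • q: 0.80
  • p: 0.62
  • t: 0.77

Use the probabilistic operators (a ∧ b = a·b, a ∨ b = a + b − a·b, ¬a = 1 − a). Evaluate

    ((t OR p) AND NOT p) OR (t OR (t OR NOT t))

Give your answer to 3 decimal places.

t OR p = a + b − a·b on (0.7700, 0.6200) = 0.9126
NOT p = 1 − 0.6200 = 0.3800
(t OR p) AND NOT p = a·b on (0.9126, 0.3800) = 0.3468
NOT t = 1 − 0.7700 = 0.2300
t OR NOT t = a + b − a·b on (0.7700, 0.2300) = 0.8229
t OR (t OR NOT t) = a + b − a·b on (0.7700, 0.8229) = 0.9593
((t OR p) AND NOT p) OR (t OR (t OR NOT t)) = a + b − a·b on (0.3468, 0.9593) = 0.9734

0.973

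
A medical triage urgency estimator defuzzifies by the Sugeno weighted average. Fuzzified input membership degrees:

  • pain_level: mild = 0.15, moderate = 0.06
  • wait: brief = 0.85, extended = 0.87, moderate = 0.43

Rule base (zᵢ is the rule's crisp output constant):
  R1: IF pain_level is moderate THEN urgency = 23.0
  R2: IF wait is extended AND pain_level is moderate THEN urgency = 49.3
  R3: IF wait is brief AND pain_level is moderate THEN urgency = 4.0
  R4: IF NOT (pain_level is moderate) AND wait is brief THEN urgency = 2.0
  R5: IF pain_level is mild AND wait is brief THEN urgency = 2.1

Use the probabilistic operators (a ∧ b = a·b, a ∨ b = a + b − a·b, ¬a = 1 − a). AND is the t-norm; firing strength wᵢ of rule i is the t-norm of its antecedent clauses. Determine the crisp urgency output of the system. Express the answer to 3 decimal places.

5.527

R1 (z=23.0): moderate=0.06 → w = 0.0600
R2 (z=49.3): extended=0.87, moderate=0.06; AND[a·b] → w = 0.0522
R3 (z=4.0): brief=0.85, moderate=0.06; AND[a·b] → w = 0.0510
R4 (z=2.0): ¬moderate=1−0.06=0.94, brief=0.85; AND[a·b] → w = 0.7990
R5 (z=2.1): mild=0.15, brief=0.85; AND[a·b] → w = 0.1275
Weighted average = (0.0600·23.0 + 0.0522·49.3 + 0.0510·4.0 + 0.7990·2.0 + 0.1275·2.1) / (0.0600 + 0.0522 + 0.0510 + 0.7990 + 0.1275)
  = 6.0232 / 1.0897 = 5.527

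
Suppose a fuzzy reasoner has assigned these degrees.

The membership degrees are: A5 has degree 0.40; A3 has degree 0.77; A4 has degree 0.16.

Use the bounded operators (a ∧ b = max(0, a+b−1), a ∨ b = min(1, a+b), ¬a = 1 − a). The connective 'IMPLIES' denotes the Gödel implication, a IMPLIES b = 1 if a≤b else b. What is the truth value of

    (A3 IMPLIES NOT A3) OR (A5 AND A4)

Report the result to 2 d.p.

NOT A3 = 1 − 0.77 = 0.23
A3 IMPLIES NOT A3  [Gödel: 1 if a≤b else b] with a=0.77, b=0.23 → 0.23
A5 AND A4 = max(0, a+b−1) on (0.40, 0.16) = 0.00
(A3 IMPLIES NOT A3) OR (A5 AND A4) = min(1, a+b) on (0.23, 0.00) = 0.23

0.23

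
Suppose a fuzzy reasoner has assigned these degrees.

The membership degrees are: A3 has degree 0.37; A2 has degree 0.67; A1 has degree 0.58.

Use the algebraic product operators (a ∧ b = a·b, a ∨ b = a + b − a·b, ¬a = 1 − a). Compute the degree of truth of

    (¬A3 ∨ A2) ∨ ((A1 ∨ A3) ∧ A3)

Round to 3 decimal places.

0.911

¬A3 = 1 − 0.3700 = 0.6300
¬A3 ∨ A2 = a + b − a·b on (0.6300, 0.6700) = 0.8779
A1 ∨ A3 = a + b − a·b on (0.5800, 0.3700) = 0.7354
(A1 ∨ A3) ∧ A3 = a·b on (0.7354, 0.3700) = 0.2721
(¬A3 ∨ A2) ∨ ((A1 ∨ A3) ∧ A3) = a + b − a·b on (0.8779, 0.2721) = 0.9111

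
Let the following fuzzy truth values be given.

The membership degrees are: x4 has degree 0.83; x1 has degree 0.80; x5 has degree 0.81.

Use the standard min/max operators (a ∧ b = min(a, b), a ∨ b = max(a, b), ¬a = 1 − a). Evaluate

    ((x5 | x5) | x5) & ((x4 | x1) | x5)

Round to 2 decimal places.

x5 | x5 = max(a, b) on (0.81, 0.81) = 0.81
(x5 | x5) | x5 = max(a, b) on (0.81, 0.81) = 0.81
x4 | x1 = max(a, b) on (0.83, 0.80) = 0.83
(x4 | x1) | x5 = max(a, b) on (0.83, 0.81) = 0.83
((x5 | x5) | x5) & ((x4 | x1) | x5) = min(a, b) on (0.81, 0.83) = 0.81

0.81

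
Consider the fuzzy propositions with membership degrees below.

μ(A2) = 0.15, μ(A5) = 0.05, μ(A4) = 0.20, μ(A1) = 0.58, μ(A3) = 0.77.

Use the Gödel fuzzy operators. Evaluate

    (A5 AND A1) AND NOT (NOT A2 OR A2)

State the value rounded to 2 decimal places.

A5 AND A1 = min(a, b) on (0.05, 0.58) = 0.05
NOT A2 = 1 − 0.15 = 0.85
NOT A2 OR A2 = max(a, b) on (0.85, 0.15) = 0.85
NOT (NOT A2 OR A2) = 1 − 0.85 = 0.15
(A5 AND A1) AND NOT (NOT A2 OR A2) = min(a, b) on (0.05, 0.15) = 0.05

0.05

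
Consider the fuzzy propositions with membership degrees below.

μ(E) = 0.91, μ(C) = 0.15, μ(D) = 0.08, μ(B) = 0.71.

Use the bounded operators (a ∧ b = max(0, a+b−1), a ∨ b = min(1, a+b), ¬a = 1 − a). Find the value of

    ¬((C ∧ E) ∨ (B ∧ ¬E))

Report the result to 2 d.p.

0.94

C ∧ E = max(0, a+b−1) on (0.15, 0.91) = 0.06
¬E = 1 − 0.91 = 0.09
B ∧ ¬E = max(0, a+b−1) on (0.71, 0.09) = 0.00
(C ∧ E) ∨ (B ∧ ¬E) = min(1, a+b) on (0.06, 0.00) = 0.06
¬((C ∧ E) ∨ (B ∧ ¬E)) = 1 − 0.06 = 0.94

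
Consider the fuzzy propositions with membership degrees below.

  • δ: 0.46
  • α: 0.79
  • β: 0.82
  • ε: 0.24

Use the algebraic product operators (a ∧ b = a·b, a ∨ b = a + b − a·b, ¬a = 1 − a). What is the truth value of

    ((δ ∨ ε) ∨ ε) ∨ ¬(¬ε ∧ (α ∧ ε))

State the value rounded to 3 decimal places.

δ ∨ ε = a + b − a·b on (0.4600, 0.2400) = 0.5896
(δ ∨ ε) ∨ ε = a + b − a·b on (0.5896, 0.2400) = 0.6881
¬ε = 1 − 0.2400 = 0.7600
α ∧ ε = a·b on (0.7900, 0.2400) = 0.1896
¬ε ∧ (α ∧ ε) = a·b on (0.7600, 0.1896) = 0.1441
¬(¬ε ∧ (α ∧ ε)) = 1 − 0.1441 = 0.8559
((δ ∨ ε) ∨ ε) ∨ ¬(¬ε ∧ (α ∧ ε)) = a + b − a·b on (0.6881, 0.8559) = 0.9551

0.955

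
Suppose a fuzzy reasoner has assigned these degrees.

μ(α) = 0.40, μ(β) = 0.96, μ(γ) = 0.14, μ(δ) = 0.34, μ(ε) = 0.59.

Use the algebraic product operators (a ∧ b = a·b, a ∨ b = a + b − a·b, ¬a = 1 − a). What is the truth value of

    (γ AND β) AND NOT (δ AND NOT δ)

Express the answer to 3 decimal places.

0.104

γ AND β = a·b on (0.1400, 0.9600) = 0.1344
NOT δ = 1 − 0.3400 = 0.6600
δ AND NOT δ = a·b on (0.3400, 0.6600) = 0.2244
NOT (δ AND NOT δ) = 1 − 0.2244 = 0.7756
(γ AND β) AND NOT (δ AND NOT δ) = a·b on (0.1344, 0.7756) = 0.1042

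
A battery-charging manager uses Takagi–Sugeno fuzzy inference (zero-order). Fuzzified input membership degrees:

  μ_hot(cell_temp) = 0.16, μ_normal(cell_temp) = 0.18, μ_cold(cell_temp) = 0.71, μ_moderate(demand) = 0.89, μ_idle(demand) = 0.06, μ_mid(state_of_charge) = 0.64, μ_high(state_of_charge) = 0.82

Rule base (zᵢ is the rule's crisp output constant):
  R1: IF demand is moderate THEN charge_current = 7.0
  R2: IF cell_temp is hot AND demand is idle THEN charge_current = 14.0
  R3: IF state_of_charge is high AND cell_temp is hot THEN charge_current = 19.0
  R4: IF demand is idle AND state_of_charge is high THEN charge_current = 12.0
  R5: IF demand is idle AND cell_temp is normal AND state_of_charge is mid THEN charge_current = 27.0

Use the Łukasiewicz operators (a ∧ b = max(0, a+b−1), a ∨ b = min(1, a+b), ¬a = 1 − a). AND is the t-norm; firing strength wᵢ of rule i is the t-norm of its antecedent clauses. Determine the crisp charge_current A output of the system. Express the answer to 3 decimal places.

R1 (z=7.0): moderate=0.89 → w = 0.89
R2 (z=14.0): hot=0.16, idle=0.06; AND[max(0, a+b−1)] → w = 0.00
R3 (z=19.0): high=0.82, hot=0.16; AND[max(0, a+b−1)] → w = 0.00
R4 (z=12.0): idle=0.06, high=0.82; AND[max(0, a+b−1)] → w = 0.00
R5 (z=27.0): idle=0.06, normal=0.18, mid=0.64; AND[max(0, a+b−1)] → w = 0.00
Weighted average = (0.89·7.0 + 0.00·14.0 + 0.00·19.0 + 0.00·12.0 + 0.00·27.0) / (0.89 + 0.00 + 0.00 + 0.00 + 0.00)
  = 6.2300 / 0.8900 = 7.000

7.000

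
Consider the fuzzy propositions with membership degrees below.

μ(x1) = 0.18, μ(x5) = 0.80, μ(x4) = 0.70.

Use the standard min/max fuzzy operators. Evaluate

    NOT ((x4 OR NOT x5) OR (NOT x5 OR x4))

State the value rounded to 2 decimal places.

NOT x5 = 1 − 0.80 = 0.20
x4 OR NOT x5 = max(a, b) on (0.70, 0.20) = 0.70
NOT x5 = 1 − 0.80 = 0.20
NOT x5 OR x4 = max(a, b) on (0.20, 0.70) = 0.70
(x4 OR NOT x5) OR (NOT x5 OR x4) = max(a, b) on (0.70, 0.70) = 0.70
NOT ((x4 OR NOT x5) OR (NOT x5 OR x4)) = 1 − 0.70 = 0.30

0.30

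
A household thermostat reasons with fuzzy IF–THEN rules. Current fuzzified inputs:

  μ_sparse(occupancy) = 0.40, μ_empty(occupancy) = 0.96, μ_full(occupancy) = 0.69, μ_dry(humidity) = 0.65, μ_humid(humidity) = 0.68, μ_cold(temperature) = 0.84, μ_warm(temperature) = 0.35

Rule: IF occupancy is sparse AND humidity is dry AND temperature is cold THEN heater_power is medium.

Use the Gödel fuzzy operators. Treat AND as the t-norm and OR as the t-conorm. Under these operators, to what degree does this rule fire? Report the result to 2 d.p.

0.40

firing strength: sparse=0.40, dry=0.65, cold=0.84; AND[min(a, b)] → w = 0.40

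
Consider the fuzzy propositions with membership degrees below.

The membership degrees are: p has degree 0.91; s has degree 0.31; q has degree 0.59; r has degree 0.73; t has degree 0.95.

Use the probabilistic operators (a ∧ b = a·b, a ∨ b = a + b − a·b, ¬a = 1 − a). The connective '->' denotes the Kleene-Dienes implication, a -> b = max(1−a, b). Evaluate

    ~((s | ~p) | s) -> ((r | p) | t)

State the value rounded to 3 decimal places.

0.999

~p = 1 − 0.9100 = 0.0900
s | ~p = a + b − a·b on (0.3100, 0.0900) = 0.3721
(s | ~p) | s = a + b − a·b on (0.3721, 0.3100) = 0.5667
~((s | ~p) | s) = 1 − 0.5667 = 0.4333
r | p = a + b − a·b on (0.7300, 0.9100) = 0.9757
(r | p) | t = a + b − a·b on (0.9757, 0.9500) = 0.9988
~((s | ~p) | s) -> ((r | p) | t)  [Kleene-Dienes: max(1−a, b)] with a=0.4333, b=0.9988 → 0.9988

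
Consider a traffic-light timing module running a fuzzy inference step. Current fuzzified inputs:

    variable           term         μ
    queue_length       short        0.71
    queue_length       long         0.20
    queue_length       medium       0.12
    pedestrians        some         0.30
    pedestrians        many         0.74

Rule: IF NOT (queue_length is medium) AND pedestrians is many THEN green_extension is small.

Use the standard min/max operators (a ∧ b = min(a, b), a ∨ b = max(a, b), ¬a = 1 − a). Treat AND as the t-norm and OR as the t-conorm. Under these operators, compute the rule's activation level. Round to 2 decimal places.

firing strength: ¬medium=1−0.12=0.88, many=0.74; AND[min(a, b)] → w = 0.74

0.74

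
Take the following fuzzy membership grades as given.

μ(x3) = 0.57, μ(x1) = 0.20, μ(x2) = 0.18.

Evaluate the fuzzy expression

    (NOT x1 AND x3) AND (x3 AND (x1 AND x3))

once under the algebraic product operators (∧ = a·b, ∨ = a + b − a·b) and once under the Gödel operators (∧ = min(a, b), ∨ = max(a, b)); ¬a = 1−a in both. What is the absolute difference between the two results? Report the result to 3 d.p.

Under algebraic product:
  NOT x1 = 1 − 0.2000 = 0.8000
  NOT x1 AND x3 = a·b on (0.8000, 0.5700) = 0.4560
  x1 AND x3 = a·b on (0.2000, 0.5700) = 0.1140
  x3 AND (x1 AND x3) = a·b on (0.5700, 0.1140) = 0.0650
  (NOT x1 AND x3) AND (x3 AND (x1 AND x3)) = a·b on (0.4560, 0.0650) = 0.0296
  → value = 0.0296
Under Gödel:
  NOT x1 = 1 − 0.20 = 0.80
  NOT x1 AND x3 = min(a, b) on (0.80, 0.57) = 0.57
  x1 AND x3 = min(a, b) on (0.20, 0.57) = 0.20
  x3 AND (x1 AND x3) = min(a, b) on (0.57, 0.20) = 0.20
  (NOT x1 AND x3) AND (x3 AND (x1 AND x3)) = min(a, b) on (0.57, 0.20) = 0.20
  → value = 0.2000
|0.0296 − 0.2000| = 0.170

0.170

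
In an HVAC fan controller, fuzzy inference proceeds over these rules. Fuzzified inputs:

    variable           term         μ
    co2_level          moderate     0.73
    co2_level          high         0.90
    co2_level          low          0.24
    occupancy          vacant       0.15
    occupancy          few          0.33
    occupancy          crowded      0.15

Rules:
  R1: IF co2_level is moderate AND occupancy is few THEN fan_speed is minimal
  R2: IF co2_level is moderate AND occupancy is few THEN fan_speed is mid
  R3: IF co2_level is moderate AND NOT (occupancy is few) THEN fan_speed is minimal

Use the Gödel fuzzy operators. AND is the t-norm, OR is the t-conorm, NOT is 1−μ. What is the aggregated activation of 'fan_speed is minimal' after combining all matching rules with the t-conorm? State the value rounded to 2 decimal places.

0.67

R1: moderate=0.73, few=0.33; AND[min(a, b)] → w = 0.33
R2: moderate=0.73, few=0.33; AND[min(a, b)] → w = 0.33
R3: moderate=0.73, ¬few=1−0.33=0.67; AND[min(a, b)] → w = 0.67
Rules with consequent 'minimal': {R1, R3} → strengths 0.33, 0.67
Aggregate via t-conorm [max(a, b)]: 0.67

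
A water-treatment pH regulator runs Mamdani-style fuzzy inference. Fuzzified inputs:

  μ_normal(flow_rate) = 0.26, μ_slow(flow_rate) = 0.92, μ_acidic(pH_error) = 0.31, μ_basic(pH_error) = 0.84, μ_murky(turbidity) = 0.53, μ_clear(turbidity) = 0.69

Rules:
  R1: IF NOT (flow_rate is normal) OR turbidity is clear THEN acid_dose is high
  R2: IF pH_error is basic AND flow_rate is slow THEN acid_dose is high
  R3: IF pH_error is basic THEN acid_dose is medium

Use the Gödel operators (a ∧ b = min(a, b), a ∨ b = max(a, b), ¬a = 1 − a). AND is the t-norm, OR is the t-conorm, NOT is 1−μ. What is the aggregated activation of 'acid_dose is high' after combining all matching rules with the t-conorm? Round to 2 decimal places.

0.84

R1: ¬normal=1−0.26=0.74, clear=0.69; OR[max(a, b)] → w = 0.74
R2: basic=0.84, slow=0.92; AND[min(a, b)] → w = 0.84
R3: basic=0.84 → w = 0.84
Rules with consequent 'high': {R1, R2} → strengths 0.74, 0.84
Aggregate via t-conorm [max(a, b)]: 0.84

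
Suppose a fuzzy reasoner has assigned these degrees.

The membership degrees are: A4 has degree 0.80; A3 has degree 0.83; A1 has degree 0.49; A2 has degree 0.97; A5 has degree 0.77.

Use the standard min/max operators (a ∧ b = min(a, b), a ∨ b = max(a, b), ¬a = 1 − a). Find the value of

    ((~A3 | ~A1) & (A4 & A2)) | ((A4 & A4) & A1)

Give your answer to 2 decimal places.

0.51

~A3 = 1 − 0.83 = 0.17
~A1 = 1 − 0.49 = 0.51
~A3 | ~A1 = max(a, b) on (0.17, 0.51) = 0.51
A4 & A2 = min(a, b) on (0.80, 0.97) = 0.80
(~A3 | ~A1) & (A4 & A2) = min(a, b) on (0.51, 0.80) = 0.51
A4 & A4 = min(a, b) on (0.80, 0.80) = 0.80
(A4 & A4) & A1 = min(a, b) on (0.80, 0.49) = 0.49
((~A3 | ~A1) & (A4 & A2)) | ((A4 & A4) & A1) = max(a, b) on (0.51, 0.49) = 0.51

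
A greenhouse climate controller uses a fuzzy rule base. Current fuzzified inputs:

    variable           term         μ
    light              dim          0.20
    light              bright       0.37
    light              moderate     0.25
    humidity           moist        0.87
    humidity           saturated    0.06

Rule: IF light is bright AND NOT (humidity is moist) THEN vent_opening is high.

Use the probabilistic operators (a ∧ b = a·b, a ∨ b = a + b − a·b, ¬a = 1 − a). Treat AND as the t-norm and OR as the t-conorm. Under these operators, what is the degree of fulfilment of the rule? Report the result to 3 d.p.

firing strength: bright=0.37, ¬moist=1−0.87=0.13; AND[a·b] → w = 0.0481

0.048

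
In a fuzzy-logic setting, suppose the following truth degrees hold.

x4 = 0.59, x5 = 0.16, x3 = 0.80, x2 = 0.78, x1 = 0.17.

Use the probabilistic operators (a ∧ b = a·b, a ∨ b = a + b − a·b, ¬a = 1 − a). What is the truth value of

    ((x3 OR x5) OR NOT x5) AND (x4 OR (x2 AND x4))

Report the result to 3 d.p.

0.758

x3 OR x5 = a + b − a·b on (0.8000, 0.1600) = 0.8320
NOT x5 = 1 − 0.1600 = 0.8400
(x3 OR x5) OR NOT x5 = a + b − a·b on (0.8320, 0.8400) = 0.9731
x2 AND x4 = a·b on (0.7800, 0.5900) = 0.4602
x4 OR (x2 AND x4) = a + b − a·b on (0.5900, 0.4602) = 0.7787
((x3 OR x5) OR NOT x5) AND (x4 OR (x2 AND x4)) = a·b on (0.9731, 0.7787) = 0.7578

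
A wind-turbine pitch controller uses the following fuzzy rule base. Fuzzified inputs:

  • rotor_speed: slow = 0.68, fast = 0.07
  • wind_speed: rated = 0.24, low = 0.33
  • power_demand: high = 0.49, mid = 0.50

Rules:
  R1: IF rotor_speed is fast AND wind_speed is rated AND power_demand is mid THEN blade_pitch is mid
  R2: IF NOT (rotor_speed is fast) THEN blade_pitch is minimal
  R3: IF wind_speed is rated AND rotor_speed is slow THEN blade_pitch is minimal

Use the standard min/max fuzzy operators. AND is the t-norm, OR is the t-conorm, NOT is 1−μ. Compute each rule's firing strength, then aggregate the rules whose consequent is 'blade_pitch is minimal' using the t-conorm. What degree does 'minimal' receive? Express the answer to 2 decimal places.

0.93

R1: fast=0.07, rated=0.24, mid=0.50; AND[min(a, b)] → w = 0.07
R2: ¬fast=1−0.07=0.93 → w = 0.93
R3: rated=0.24, slow=0.68; AND[min(a, b)] → w = 0.24
Rules with consequent 'minimal': {R2, R3} → strengths 0.93, 0.24
Aggregate via t-conorm [max(a, b)]: 0.93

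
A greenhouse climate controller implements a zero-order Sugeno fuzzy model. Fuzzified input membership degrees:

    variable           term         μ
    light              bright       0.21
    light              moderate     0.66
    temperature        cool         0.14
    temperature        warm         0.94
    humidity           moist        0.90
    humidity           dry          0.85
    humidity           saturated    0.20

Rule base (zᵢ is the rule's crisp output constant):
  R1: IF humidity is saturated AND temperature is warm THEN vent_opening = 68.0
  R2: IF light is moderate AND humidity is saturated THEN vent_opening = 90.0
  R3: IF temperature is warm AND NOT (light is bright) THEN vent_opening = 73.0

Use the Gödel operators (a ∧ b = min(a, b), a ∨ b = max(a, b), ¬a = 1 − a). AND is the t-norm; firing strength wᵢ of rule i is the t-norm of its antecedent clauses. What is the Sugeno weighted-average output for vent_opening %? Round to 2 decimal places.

75.02

R1 (z=68.0): saturated=0.20, warm=0.94; AND[min(a, b)] → w = 0.20
R2 (z=90.0): moderate=0.66, saturated=0.20; AND[min(a, b)] → w = 0.20
R3 (z=73.0): warm=0.94, ¬bright=1−0.21=0.79; AND[min(a, b)] → w = 0.79
Weighted average = (0.20·68.0 + 0.20·90.0 + 0.79·73.0) / (0.20 + 0.20 + 0.79)
  = 89.2700 / 1.1900 = 75.02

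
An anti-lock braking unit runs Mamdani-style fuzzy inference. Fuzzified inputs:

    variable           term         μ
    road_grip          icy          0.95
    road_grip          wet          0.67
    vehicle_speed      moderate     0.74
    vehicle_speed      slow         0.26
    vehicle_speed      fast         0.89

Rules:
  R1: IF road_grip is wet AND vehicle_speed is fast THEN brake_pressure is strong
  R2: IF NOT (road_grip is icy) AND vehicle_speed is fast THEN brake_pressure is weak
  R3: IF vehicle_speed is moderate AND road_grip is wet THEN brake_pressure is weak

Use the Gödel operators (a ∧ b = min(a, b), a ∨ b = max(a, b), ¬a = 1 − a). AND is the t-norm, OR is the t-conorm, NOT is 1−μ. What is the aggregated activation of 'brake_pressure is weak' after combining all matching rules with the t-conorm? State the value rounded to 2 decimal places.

R1: wet=0.67, fast=0.89; AND[min(a, b)] → w = 0.67
R2: ¬icy=1−0.95=0.05, fast=0.89; AND[min(a, b)] → w = 0.05
R3: moderate=0.74, wet=0.67; AND[min(a, b)] → w = 0.67
Rules with consequent 'weak': {R2, R3} → strengths 0.05, 0.67
Aggregate via t-conorm [max(a, b)]: 0.67

0.67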